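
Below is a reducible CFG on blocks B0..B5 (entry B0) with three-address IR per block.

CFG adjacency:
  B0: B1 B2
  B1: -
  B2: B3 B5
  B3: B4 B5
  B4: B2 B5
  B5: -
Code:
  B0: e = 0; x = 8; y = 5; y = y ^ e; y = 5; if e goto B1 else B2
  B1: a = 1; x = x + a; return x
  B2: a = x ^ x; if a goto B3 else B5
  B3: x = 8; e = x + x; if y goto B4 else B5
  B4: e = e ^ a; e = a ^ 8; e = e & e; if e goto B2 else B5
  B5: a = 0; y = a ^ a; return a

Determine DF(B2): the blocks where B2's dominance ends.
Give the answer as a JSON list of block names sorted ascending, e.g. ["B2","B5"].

idom tree: B1←B0 B2←B0 B3←B2 B4←B3 B5←B2
Dom at joins:
  B2: preds {B0,B4}: {B0} ∩ {B0,B2,B3,B4} = {B0}; idom=B0
  B5: preds {B2,B3,B4}: {B0,B2} ∩ {B0,B2,B3} ∩ {B0,B2,B3,B4} = {B0,B2}; idom=B2

DF derivation:
  B2←B0: walk · to B0
  B2←B4: walk B4→B3→B2 to B0
  B5←B2: walk · to B2
  B5←B3: walk B3 to B2
  B5←B4: walk B4→B3 to B2
  B0 → ∅
  B1 → ∅
  B2 → {B2}
  B3 → {B2,B5}
  B4 → {B2,B5}
  B5 → ∅

DF(B2) = ["B2"]

Answer: ["B2"]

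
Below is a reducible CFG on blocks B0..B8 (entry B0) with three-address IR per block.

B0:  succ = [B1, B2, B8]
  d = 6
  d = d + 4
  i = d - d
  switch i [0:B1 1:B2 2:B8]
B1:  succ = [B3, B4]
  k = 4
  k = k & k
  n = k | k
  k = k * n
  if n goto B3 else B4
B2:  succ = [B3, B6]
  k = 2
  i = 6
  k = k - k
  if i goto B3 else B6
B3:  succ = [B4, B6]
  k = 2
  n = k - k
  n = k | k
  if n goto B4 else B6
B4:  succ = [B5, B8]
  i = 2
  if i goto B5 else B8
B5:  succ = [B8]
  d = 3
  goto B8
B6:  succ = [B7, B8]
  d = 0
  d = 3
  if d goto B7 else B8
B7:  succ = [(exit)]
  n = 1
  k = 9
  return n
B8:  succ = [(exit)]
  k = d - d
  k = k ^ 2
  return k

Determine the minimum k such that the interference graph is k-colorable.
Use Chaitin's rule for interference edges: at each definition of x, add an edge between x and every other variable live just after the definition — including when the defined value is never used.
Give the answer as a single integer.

Block summaries:
  B0: def={d,i} ue=∅
  B1: def={k,n} ue=∅
  B2: def={i,k} ue=∅
  B3: def={k,n} ue=∅
  B4: def={i} ue=∅
  B5: def={d} ue=∅
  B6: def={d} ue=∅
  B7: def={k,n} ue=∅
  B8: def={k} ue={d}

Live sets:
  live B0: ∅→{d}
  live B1: {d}→{d}
  live B2: {d}→{d}
  live B3: {d}→{d}
  live B4: {d}→{d}
  live B5: ∅→{d}
  live B6: ∅→{d}
  live B7: ∅→∅
  live B8: {d}→∅

Conflict graph:
  d: {i,k,n}
  i: {d,k}
  k: {d,i,n}
  n: {d,k}

Chromatic number:
  lower bound: {d,i,k} mutually conflict ⇒ χ ≥ 3
  assign d→r0 i→r2 k→r1 n→r2 — no edge inside a register ⇒ χ ≤ 3
  χ = 3

Answer: 3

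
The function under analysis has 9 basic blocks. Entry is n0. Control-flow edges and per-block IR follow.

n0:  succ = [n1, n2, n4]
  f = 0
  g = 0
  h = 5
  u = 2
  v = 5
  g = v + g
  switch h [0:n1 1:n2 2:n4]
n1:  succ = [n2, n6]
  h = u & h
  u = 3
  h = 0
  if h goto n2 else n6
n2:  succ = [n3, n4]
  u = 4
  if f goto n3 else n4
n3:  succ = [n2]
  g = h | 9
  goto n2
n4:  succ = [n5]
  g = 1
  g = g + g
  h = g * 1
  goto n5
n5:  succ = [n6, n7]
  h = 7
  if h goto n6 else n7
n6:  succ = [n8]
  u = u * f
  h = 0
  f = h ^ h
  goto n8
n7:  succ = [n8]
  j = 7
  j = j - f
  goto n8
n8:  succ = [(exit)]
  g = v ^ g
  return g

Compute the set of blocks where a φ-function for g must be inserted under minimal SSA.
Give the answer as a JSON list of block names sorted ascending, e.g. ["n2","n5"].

Answer: ["n2", "n4", "n6", "n8"]

Working:
idom tree: n1←n0 n2←n0 n3←n2 n4←n0 n5←n4 n6←n0 n7←n5 n8←n0
Dom∩ at merges:
  n2: preds {n0,n1,n3}: {n0} ∩ {n0,n1} ∩ {n0,n2,n3} = {n0}; idom=n0
  n4: preds {n0,n2}: {n0} ∩ {n0,n2} = {n0}; idom=n0
  n6: preds {n1,n5}: {n0,n1} ∩ {n0,n4,n5} = {n0}; idom=n0
  n8: preds {n6,n7}: {n0,n6} ∩ {n0,n4,n5,n7} = {n0}; idom=n0

Frontier:
  n2←n0: walk · to n0
  n2←n1: walk n1 to n0
  n2←n3: walk n3→n2 to n0
  n4←n0: walk · to n0
  n4←n2: walk n2 to n0
  n6←n1: walk n1 to n0
  n6←n5: walk n5→n4 to n0
  n8←n6: walk n6 to n0
  n8←n7: walk n7→n5→n4 to n0
  n0: DF=∅
  n1: DF={n2,n6}
  n2: DF={n2,n4}
  n3: DF={n2}
  n4: DF={n6,n8}
  n5: DF={n6,n8}
  n6: DF={n8}
  n7: DF={n8}
  n8: DF=∅

φ for g: defs {n0,n3,n4,n8}
  DF⁺ = {n2,n4,n6,n8}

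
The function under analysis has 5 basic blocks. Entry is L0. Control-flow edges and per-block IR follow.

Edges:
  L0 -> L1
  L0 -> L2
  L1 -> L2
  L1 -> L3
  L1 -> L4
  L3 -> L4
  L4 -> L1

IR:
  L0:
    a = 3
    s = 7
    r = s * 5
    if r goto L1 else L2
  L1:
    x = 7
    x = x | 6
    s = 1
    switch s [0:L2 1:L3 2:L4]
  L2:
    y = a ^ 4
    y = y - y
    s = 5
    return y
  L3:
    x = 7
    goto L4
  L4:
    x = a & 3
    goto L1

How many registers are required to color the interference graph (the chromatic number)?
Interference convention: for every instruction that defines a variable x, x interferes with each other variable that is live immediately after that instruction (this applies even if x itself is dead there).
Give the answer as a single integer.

Block summaries:
  L0: {a,r,s} / ∅
  L1: {s,x} / ∅
  L2: {s,y} / {a}
  L3: {x} / ∅
  L4: {x} / {a}

Liveness:
  L0 li=∅ lo={a}
  L1 li={a} lo={a}
  L2 li={a} lo=∅
  L3 li={a} lo={a}
  L4 li={a} lo={a}

Interfere edges:
  a: {r,s,x}
  r: {a}
  s: {a,y}
  x: {a}
  y: {s}

Colouring:
  lower bound: {a,r} mutually conflict ⇒ χ ≥ 2
  assign a→r0 r→r1 s→r1 x→r1 y→r0 — no edge inside a register ⇒ χ ≤ 2
  χ = 2

Answer: 2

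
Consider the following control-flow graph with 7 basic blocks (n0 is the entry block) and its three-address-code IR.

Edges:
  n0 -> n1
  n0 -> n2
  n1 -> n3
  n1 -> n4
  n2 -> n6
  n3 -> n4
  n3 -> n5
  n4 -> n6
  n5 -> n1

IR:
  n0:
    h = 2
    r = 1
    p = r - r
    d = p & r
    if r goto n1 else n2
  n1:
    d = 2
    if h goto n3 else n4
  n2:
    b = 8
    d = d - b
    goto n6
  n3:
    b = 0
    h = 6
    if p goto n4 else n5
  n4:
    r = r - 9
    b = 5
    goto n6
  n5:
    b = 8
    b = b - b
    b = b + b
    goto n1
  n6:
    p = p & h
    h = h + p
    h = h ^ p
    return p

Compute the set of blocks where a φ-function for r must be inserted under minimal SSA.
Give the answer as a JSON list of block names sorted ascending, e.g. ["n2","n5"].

Answer: ["n6"]

Analysis:
idom tree: n1←n0 n2←n0 n3←n1 n4←n1 n5←n3 n6←n0
Join-block Dom:
  n1: preds {n0,n5}: {n0} ∩ {n0,n1,n3,n5} = {n0}; idom=n0
  n4: preds {n1,n3}: {n0,n1} ∩ {n0,n1,n3} = {n0,n1}; idom=n1
  n6: preds {n2,n4}: {n0,n2} ∩ {n0,n1,n4} = {n0}; idom=n0

Frontier:
  n1←n0: walk · to n0
  n1←n5: walk n5→n3→n1 to n0
  n4←n1: walk · to n1
  n4←n3: walk n3 to n1
  n6←n2: walk n2 to n0
  n6←n4: walk n4→n1 to n0
  n0: DF=∅
  n1: DF={n1,n6}
  n2: DF={n6}
  n3: DF={n1,n4}
  n4: DF={n6}
  n5: DF={n1}
  n6: DF=∅

φ for r: defs {n0,n4}
  DF⁺ = {n6}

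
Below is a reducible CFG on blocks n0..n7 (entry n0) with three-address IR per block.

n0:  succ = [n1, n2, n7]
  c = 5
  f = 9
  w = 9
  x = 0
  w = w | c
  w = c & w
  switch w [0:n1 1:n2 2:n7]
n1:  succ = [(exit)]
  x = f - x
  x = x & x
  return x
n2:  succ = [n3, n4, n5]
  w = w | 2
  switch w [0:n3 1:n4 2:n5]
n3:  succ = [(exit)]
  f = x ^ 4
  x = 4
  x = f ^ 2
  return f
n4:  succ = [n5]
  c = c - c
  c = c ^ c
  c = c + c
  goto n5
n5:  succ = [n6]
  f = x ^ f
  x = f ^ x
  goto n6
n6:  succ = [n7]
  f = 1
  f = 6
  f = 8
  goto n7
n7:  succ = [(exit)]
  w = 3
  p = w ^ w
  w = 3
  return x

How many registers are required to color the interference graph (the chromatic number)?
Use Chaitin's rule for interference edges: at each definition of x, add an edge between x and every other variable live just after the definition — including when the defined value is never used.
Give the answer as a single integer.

Block summaries:
  n0 def {c,f,w,x} use ∅
  n1 def {x} use {f,x}
  n2 def {w} use {w}
  n3 def {f,x} use {x}
  n4 def {c} use {c}
  n5 def {f,x} use {f,x}
  n6 def {f} use ∅
  n7 def {p,w} use {x}

Liveness:
  n0: in=∅ out={c,f,w,x}
  n1: in={f,x} out=∅
  n2: in={c,f,w,x} out={c,f,x}
  n3: in={x} out=∅
  n4: in={c,f,x} out={f,x}
  n5: in={f,x} out={x}
  n6: in={x} out={x}
  n7: in={x} out=∅

Conflict graph:
  c↔{f,w,x}
  f↔{c,w,x}
  p↔{x}
  w↔{c,f,x}
  x↔{c,f,p,w}

Registers:
  clique {c,f,w,x} ⇒ need ≥ 4
  4-colouring: r0={x}  r1={c,p}  r2={f}  r3={w}
  χ = 4

Answer: 4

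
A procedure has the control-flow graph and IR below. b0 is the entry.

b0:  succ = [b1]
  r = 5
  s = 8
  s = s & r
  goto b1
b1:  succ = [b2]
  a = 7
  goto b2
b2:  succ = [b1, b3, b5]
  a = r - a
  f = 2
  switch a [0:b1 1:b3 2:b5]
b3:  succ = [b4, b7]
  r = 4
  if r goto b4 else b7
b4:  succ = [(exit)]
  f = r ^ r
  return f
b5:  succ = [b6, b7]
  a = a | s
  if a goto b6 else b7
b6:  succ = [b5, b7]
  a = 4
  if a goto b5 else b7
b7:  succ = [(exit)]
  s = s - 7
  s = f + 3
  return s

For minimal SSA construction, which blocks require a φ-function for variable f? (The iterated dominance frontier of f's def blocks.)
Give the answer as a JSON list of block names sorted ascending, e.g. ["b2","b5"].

Answer: ["b1"]

Derivation:
idom tree: b1←b0 b2←b1 b3←b2 b4←b3 b5←b2 b6←b5 b7←b2
Join-block Dom:
  b1: preds {b0,b2}: {b0} ∩ {b0,b1,b2} = {b0}; idom=b0
  b5: preds {b2,b6}: {b0,b1,b2} ∩ {b0,b1,b2,b5,b6} = {b0,b1,b2}; idom=b2
  b7: preds {b3,b5,b6}: {b0,b1,b2,b3} ∩ {b0,b1,b2,b5} ∩ {b0,b1,b2,b5,b6} = {b0,b1,b2}; idom=b2

DF walk-up:
  b1←b0: walk · to b0
  b1←b2: walk b2→b1 to b0
  b5←b2: walk · to b2
  b5←b6: walk b6→b5 to b2
  b7←b3: walk b3 to b2
  b7←b5: walk b5 to b2
  b7←b6: walk b6→b5 to b2
  b0 → ∅
  b1 → {b1}
  b2 → {b1}
  b3 → {b7}
  b4 → ∅
  b5 → {b5,b7}
  b6 → {b5,b7}
  b7 → ∅

φ for f: defs {b2,b4}
  DF⁺ = {b1}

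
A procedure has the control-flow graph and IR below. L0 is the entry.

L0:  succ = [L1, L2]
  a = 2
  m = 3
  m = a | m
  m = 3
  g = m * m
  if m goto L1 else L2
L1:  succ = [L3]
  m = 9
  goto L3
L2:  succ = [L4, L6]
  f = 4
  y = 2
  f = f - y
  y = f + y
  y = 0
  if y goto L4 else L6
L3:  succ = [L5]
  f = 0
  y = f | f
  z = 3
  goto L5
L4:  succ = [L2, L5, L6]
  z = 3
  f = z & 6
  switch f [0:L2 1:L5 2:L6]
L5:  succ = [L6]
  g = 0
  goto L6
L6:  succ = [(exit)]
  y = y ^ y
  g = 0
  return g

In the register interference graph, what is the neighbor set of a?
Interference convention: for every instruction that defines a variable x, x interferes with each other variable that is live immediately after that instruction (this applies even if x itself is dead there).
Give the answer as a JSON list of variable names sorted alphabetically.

Per-block:
  L0: def={a,g,m} ue=∅
  L1: def={m} ue=∅
  L2: def={f,y} ue=∅
  L3: def={f,y,z} ue=∅
  L4: def={f,z} ue=∅
  L5: def={g} ue=∅
  L6: def={g,y} ue={y}

Backward fixpoint:
  L0 li=∅ lo=∅
  L1 li=∅ lo=∅
  L2 li=∅ lo={y}
  L3 li=∅ lo={y}
  L4 li={y} lo={y}
  L5 li={y} lo={y}
  L6 li={y} lo=∅

Interfere edges:
  a: {m}
  f: {y}
  g: {m,y}
  m: {a,g}
  y: {f,g,z}
  z: {y}

N(a) = ["m"]

Answer: ["m"]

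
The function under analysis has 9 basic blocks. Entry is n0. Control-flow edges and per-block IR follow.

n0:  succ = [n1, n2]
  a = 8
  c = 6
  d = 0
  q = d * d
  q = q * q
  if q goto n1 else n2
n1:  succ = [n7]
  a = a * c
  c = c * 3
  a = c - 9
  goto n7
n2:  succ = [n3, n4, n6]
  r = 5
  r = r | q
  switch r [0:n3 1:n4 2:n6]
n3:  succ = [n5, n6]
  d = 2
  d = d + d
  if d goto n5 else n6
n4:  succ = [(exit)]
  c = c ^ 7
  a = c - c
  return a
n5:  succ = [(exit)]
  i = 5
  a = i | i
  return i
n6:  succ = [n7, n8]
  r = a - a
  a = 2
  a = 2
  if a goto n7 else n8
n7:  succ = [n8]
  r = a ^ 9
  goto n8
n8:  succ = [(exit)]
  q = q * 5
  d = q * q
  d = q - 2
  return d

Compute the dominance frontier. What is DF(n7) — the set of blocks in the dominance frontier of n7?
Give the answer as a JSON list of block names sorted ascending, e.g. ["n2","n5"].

Answer: ["n8"]

Working:
idom tree: n1←n0 n2←n0 n3←n2 n4←n2 n5←n3 n6←n2 n7←n0 n8←n0
Dom∩ at merges:
  n6: preds {n2,n3}: {n0,n2} ∩ {n0,n2,n3} = {n0,n2}; idom=n2
  n7: preds {n1,n6}: {n0,n1} ∩ {n0,n2,n6} = {n0}; idom=n0
  n8: preds {n6,n7}: {n0,n2,n6} ∩ {n0,n7} = {n0}; idom=n0

DF derivation:
  join n6 pred n2: · stop@n2
  join n6 pred n3: n3 stop@n2
  join n7 pred n1: n1 stop@n0
  join n7 pred n6: n6→n2 stop@n0
  join n8 pred n6: n6→n2 stop@n0
  join n8 pred n7: n7 stop@n0
  n0: DF=∅
  n1: DF={n7}
  n2: DF={n7,n8}
  n3: DF={n6}
  n4: DF=∅
  n5: DF=∅
  n6: DF={n7,n8}
  n7: DF={n8}
  n8: DF=∅

DF(n7) = ["n8"]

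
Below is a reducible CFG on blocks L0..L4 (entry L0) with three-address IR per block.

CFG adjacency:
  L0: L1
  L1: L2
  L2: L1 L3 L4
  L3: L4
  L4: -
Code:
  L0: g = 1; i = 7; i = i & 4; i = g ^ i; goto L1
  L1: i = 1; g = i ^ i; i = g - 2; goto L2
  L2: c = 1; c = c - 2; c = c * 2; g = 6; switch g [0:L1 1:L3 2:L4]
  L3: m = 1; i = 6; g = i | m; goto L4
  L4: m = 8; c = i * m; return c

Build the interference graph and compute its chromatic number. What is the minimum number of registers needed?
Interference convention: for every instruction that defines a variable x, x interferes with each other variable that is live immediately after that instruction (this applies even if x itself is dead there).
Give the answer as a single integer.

Block summaries:
  L0: def={g,i} ue=∅
  L1: def={g,i} ue=∅
  L2: def={c,g} ue=∅
  L3: def={g,i,m} ue=∅
  L4: def={c,m} ue={i}

Backward fixpoint:
  L0: in=∅ out=∅
  L1: in=∅ out={i}
  L2: in={i} out={i}
  L3: in=∅ out={i}
  L4: in={i} out=∅

Interfere edges:
  c — {i}
  g — {i}
  i — {c,g,m}
  m — {i}

Registers:
  {c,i} pairwise interfere (2-clique) ⇒ χ ≥ 2
  2-colouring: r0={i}  r1={c,g,m}
  χ = 2

Answer: 2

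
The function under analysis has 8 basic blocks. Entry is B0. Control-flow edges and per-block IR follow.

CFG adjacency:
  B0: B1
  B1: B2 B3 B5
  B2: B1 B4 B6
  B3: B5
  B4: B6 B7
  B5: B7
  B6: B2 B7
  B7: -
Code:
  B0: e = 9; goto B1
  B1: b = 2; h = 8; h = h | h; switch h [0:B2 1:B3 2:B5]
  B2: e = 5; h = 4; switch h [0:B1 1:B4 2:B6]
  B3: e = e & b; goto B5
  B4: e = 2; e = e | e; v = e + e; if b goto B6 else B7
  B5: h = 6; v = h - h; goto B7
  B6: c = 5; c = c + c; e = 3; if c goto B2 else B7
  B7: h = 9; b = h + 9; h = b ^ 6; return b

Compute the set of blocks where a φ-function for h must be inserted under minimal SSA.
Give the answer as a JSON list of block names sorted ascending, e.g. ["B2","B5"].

idom tree: B1←B0 B2←B1 B3←B1 B4←B2 B5←B1 B6←B2 B7←B1
Join-block Dom:
  B1: preds {B0,B2}: {B0} ∩ {B0,B1,B2} = {B0}; idom=B0
  B2: preds {B1,B6}: {B0,B1} ∩ {B0,B1,B2,B6} = {B0,B1}; idom=B1
  B5: preds {B1,B3}: {B0,B1} ∩ {B0,B1,B3} = {B0,B1}; idom=B1
  B6: preds {B2,B4}: {B0,B1,B2} ∩ {B0,B1,B2,B4} = {B0,B1,B2}; idom=B2
  B7: preds {B4,B5,B6}: {B0,B1,B2,B4} ∩ {B0,B1,B5} ∩ {B0,B1,B2,B6} = {B0,B1}; idom=B1

DF derivation:
  join B1 pred B0: · stop@B0
  join B1 pred B2: B2→B1 stop@B0
  join B2 pred B1: · stop@B1
  join B2 pred B6: B6→B2 stop@B1
  join B5 pred B1: · stop@B1
  join B5 pred B3: B3 stop@B1
  join B6 pred B2: · stop@B2
  join B6 pred B4: B4 stop@B2
  join B7 pred B4: B4→B2 stop@B1
  join B7 pred B5: B5 stop@B1
  join B7 pred B6: B6→B2 stop@B1
  B0: DF=∅
  B1: DF={B1}
  B2: DF={B1,B2,B7}
  B3: DF={B5}
  B4: DF={B6,B7}
  B5: DF={B7}
  B6: DF={B2,B7}
  B7: DF=∅

φ for h: defs {B1,B2,B5,B7}
  DF⁺ = {B1,B2,B7}

Answer: ["B1", "B2", "B7"]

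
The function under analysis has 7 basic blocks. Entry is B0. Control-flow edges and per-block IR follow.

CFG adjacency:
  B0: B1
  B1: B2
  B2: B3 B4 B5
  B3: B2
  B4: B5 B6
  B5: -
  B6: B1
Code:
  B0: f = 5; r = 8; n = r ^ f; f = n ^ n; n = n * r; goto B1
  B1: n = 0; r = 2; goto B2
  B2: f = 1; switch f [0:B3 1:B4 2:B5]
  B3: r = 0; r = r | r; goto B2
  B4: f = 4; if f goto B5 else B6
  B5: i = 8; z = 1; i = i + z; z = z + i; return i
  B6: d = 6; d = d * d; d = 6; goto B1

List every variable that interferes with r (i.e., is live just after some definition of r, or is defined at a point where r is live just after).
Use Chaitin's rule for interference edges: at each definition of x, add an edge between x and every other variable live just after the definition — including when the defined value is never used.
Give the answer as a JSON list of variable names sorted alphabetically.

def/use:
  B0: {f,n,r} / ∅
  B1: {n,r} / ∅
  B2: {f} / ∅
  B3: {r} / ∅
  B4: {f} / ∅
  B5: {i,z} / ∅
  B6: {d} / ∅

Liveness:
  live B0: ∅→∅
  live B1: ∅→∅
  live B2: ∅→∅
  live B3: ∅→∅
  live B4: ∅→∅
  live B5: ∅→∅
  live B6: ∅→∅

Interfere edges:
  d: ∅
  f: {n,r}
  i: {z}
  n: {f,r}
  r: {f,n}
  z: {i}

N(r) = ["f", "n"]

Answer: ["f", "n"]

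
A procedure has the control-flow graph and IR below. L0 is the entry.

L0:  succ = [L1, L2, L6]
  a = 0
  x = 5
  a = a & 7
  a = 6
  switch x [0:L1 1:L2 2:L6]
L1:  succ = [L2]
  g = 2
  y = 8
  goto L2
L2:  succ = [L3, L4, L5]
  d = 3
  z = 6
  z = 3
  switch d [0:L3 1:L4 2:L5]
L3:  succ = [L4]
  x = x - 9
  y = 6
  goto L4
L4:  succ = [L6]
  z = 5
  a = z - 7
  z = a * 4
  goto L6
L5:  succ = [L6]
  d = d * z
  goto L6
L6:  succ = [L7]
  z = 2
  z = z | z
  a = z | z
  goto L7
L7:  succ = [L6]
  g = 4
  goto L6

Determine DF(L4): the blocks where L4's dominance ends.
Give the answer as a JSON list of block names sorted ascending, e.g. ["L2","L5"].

Answer: ["L6"]

Working:
idom tree: L1←L0 L2←L0 L3←L2 L4←L2 L5←L2 L6←L0 L7←L6
Dom∩ at merges:
  L2: preds {L0,L1}: {L0} ∩ {L0,L1} = {L0}; idom=L0
  L4: preds {L2,L3}: {L0,L2} ∩ {L0,L2,L3} = {L0,L2}; idom=L2
  L6: preds {L0,L4,L5,L7}: {L0} ∩ {L0,L2,L4} ∩ {L0,L2,L5} ∩ {L0,L6,L7} = {L0}; idom=L0

DF derivation:
  join L2 pred L0: · stop@L0
  join L2 pred L1: L1 stop@L0
  join L4 pred L2: · stop@L2
  join L4 pred L3: L3 stop@L2
  join L6 pred L0: · stop@L0
  join L6 pred L4: L4→L2 stop@L0
  join L6 pred L5: L5→L2 stop@L0
  join L6 pred L7: L7→L6 stop@L0
  DF(L0)=∅
  DF(L1)={L2}
  DF(L2)={L6}
  DF(L3)={L4}
  DF(L4)={L6}
  DF(L5)={L6}
  DF(L6)={L6}
  DF(L7)={L6}

DF(L4) = ["L6"]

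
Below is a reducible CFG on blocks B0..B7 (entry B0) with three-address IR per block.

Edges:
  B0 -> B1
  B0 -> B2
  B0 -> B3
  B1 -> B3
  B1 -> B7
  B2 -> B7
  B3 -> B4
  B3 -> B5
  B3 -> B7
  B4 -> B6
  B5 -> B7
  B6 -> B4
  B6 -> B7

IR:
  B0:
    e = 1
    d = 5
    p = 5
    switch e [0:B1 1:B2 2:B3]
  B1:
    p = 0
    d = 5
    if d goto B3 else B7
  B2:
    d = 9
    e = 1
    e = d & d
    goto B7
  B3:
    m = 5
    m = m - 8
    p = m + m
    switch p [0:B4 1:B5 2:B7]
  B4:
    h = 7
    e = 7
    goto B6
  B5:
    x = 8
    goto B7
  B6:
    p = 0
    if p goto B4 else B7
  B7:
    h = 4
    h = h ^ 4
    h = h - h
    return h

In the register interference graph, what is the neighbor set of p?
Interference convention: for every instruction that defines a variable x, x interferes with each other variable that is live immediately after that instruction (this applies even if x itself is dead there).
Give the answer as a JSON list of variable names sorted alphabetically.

Answer: ["e"]

Analysis:
def/use:
  B0: def={d,e,p} ue=∅
  B1: def={d,p} ue=∅
  B2: def={d,e} ue=∅
  B3: def={m,p} ue=∅
  B4: def={e,h} ue=∅
  B5: def={x} ue=∅
  B6: def={p} ue=∅
  B7: def={h} ue=∅

Live sets:
  live B0: ∅→∅
  live B1: ∅→∅
  live B2: ∅→∅
  live B3: ∅→∅
  live B4: ∅→∅
  live B5: ∅→∅
  live B6: ∅→∅
  live B7: ∅→∅

Conflict graph:
  d↔{e}
  e↔{d,p}
  h↔∅
  m↔∅
  p↔{e}
  x↔∅

N(p) = ["e"]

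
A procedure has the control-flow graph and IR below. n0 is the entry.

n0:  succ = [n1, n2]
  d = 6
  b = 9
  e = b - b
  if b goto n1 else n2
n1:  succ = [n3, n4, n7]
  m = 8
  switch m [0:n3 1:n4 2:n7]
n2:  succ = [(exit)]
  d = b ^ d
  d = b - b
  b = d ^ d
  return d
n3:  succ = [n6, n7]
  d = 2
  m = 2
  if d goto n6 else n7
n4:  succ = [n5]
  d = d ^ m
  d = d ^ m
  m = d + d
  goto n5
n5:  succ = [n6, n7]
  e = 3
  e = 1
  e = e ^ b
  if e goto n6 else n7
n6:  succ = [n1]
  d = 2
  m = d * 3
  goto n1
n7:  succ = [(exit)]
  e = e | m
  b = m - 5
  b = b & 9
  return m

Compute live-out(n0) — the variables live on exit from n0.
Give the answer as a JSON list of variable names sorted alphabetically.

Answer: ["b", "d", "e"]

Working:
def/use:
  n0: {b,d,e} / ∅
  n1: {m} / ∅
  n2: {b,d} / {b,d}
  n3: {d,m} / ∅
  n4: {d,m} / {d,m}
  n5: {e} / {b}
  n6: {d,m} / ∅
  n7: {b,e} / {e,m}

Liveness:
  live n0: ∅→{b,d,e}
  live n1: {b,d,e}→{b,d,e,m}
  live n2: {b,d}→∅
  live n3: {b,e}→{b,e,m}
  live n4: {b,d,m}→{b,m}
  live n5: {b,m}→{b,e,m}
  live n6: {b,e}→{b,d,e}
  live n7: {e,m}→∅

live-out(n0) = ["b", "d", "e"]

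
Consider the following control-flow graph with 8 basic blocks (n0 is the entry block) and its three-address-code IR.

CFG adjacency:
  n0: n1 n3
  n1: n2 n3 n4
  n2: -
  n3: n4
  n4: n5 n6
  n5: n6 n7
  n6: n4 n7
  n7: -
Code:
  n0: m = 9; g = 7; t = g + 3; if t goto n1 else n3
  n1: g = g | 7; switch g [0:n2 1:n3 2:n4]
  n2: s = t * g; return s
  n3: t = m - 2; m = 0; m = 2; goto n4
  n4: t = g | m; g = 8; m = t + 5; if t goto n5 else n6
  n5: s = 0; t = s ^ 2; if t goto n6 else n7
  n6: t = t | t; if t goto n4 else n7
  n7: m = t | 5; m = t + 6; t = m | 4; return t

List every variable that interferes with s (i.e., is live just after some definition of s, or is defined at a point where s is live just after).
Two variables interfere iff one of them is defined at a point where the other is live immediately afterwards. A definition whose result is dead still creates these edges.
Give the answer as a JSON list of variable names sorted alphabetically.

def/use:
  n0: {g,m,t} / ∅
  n1: {g} / {g}
  n2: {s} / {g,t}
  n3: {m,t} / {m}
  n4: {g,m,t} / {g,m}
  n5: {s,t} / ∅
  n6: {t} / {t}
  n7: {m,t} / {t}

Liveness:
  n0: in=∅ out={g,m,t}
  n1: in={g,m,t} out={g,m,t}
  n2: in={g,t} out=∅
  n3: in={g,m} out={g,m}
  n4: in={g,m} out={g,m,t}
  n5: in={g,m} out={g,m,t}
  n6: in={g,m,t} out={g,m,t}
  n7: in={t} out=∅

Conflict graph:
  g: {m,s,t}
  m: {g,s,t}
  s: {g,m}
  t: {g,m}

N(s) = ["g", "m"]

Answer: ["g", "m"]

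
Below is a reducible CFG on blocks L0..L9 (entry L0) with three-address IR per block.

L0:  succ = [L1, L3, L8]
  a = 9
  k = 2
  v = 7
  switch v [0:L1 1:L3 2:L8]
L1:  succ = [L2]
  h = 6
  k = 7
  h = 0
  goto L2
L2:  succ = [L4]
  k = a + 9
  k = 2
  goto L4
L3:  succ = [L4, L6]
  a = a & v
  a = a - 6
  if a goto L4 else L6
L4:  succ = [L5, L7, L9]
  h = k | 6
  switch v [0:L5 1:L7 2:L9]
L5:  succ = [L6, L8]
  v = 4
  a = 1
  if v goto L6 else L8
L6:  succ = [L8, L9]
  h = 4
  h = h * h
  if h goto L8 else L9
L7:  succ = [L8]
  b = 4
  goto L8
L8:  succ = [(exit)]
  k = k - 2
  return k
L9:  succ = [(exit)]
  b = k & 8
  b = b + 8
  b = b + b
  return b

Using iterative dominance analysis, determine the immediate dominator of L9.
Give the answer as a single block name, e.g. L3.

idom tree: L1←L0 L2←L1 L3←L0 L4←L0 L5←L4 L6←L0 L7←L4 L8←L0 L9←L0
Dom at joins:
  L4: preds {L2,L3}: {L0,L1,L2} ∩ {L0,L3} = {L0}; idom=L0
  L6: preds {L3,L5}: {L0,L3} ∩ {L0,L4,L5} = {L0}; idom=L0
  L8: preds {L0,L5,L6,L7}: {L0} ∩ {L0,L4,L5} ∩ {L0,L6} ∩ {L0,L4,L7} = {L0}; idom=L0
  L9: preds {L4,L6}: {L0,L4} ∩ {L0,L6} = {L0}; idom=L0

idom(L9) = L0

Answer: L0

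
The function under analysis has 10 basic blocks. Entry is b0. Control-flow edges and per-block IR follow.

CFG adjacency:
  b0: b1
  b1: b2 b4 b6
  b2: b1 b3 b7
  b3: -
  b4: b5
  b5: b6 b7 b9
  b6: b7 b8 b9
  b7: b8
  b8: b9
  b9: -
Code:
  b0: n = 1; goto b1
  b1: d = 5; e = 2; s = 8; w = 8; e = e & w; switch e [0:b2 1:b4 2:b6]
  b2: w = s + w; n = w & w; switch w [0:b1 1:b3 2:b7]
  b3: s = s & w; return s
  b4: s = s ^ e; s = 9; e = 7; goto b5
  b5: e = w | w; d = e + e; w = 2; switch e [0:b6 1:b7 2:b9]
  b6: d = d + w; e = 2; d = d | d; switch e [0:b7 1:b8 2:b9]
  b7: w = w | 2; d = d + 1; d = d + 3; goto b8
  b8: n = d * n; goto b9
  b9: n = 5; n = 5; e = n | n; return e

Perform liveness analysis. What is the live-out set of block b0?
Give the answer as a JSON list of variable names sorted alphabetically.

Block summaries:
  b0: {n} / ∅
  b1: {d,e,s,w} / ∅
  b2: {n,w} / {s,w}
  b3: {s} / {s,w}
  b4: {e,s} / {e,s}
  b5: {d,e,w} / {w}
  b6: {d,e} / {d,w}
  b7: {d,w} / {d,w}
  b8: {n} / {d,n}
  b9: {e,n} / ∅

Liveness:
  live b0: ∅→{n}
  live b1: {n}→{d,e,n,s,w}
  live b2: {d,s,w}→{d,n,s,w}
  live b3: {s,w}→∅
  live b4: {e,n,s,w}→{n,w}
  live b5: {n,w}→{d,n,w}
  live b6: {d,n,w}→{d,n,w}
  live b7: {d,n,w}→{d,n}
  live b8: {d,n}→∅
  live b9: ∅→∅

live-out(b0) = ["n"]

Answer: ["n"]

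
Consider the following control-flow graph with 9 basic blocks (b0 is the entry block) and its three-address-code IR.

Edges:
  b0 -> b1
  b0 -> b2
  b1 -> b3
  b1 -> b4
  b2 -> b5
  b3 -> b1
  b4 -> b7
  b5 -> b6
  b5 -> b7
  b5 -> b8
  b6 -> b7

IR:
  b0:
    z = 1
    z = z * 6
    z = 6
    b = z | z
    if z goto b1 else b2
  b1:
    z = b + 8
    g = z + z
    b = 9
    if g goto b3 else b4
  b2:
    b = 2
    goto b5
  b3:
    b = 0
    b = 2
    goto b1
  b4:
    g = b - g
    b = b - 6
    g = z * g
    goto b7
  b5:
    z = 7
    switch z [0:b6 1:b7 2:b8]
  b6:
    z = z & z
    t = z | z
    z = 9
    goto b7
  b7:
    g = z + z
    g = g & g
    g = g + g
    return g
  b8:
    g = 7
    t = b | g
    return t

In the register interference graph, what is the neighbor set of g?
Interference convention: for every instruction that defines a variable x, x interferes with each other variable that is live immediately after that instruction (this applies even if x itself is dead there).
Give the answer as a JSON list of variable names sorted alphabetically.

Per-block:
  b0: def={b,z} ue=∅
  b1: def={b,g,z} ue={b}
  b2: def={b} ue=∅
  b3: def={b} ue=∅
  b4: def={b,g} ue={b,g,z}
  b5: def={z} ue=∅
  b6: def={t,z} ue={z}
  b7: def={g} ue={z}
  b8: def={g,t} ue={b}

Liveness:
  b0 li=∅ lo={b}
  b1 li={b} lo={b,g,z}
  b2 li=∅ lo={b}
  b3 li=∅ lo={b}
  b4 li={b,g,z} lo={z}
  b5 li={b} lo={b,z}
  b6 li={z} lo={z}
  b7 li={z} lo=∅
  b8 li={b} lo=∅

Interference:
  b: {g,z}
  g: {b,z}
  t: ∅
  z: {b,g}

N(g) = ["b", "z"]

Answer: ["b", "z"]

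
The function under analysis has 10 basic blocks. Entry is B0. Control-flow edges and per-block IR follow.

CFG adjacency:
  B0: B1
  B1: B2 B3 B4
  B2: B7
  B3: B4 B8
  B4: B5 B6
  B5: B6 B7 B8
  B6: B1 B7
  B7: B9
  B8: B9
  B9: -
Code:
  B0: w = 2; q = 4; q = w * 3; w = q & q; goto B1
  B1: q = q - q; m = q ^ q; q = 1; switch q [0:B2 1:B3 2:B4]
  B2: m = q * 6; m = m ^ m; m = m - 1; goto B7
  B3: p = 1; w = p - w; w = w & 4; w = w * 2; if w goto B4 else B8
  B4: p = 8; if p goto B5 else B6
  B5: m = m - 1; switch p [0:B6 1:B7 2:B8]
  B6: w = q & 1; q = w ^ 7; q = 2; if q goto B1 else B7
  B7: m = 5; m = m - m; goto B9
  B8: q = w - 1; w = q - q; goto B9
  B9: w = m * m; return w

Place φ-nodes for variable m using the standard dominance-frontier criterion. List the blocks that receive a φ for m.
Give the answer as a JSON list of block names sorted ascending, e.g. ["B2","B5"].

Answer: ["B1", "B6", "B7", "B8", "B9"]

Working:
idom tree: B1←B0 B2←B1 B3←B1 B4←B1 B5←B4 B6←B4 B7←B1 B8←B1 B9←B1
Dom∩ at merges:
  B1: preds {B0,B6}: {B0} ∩ {B0,B1,B4,B6} = {B0}; idom=B0
  B4: preds {B1,B3}: {B0,B1} ∩ {B0,B1,B3} = {B0,B1}; idom=B1
  B6: preds {B4,B5}: {B0,B1,B4} ∩ {B0,B1,B4,B5} = {B0,B1,B4}; idom=B4
  B7: preds {B2,B5,B6}: {B0,B1,B2} ∩ {B0,B1,B4,B5} ∩ {B0,B1,B4,B6} = {B0,B1}; idom=B1
  B8: preds {B3,B5}: {B0,B1,B3} ∩ {B0,B1,B4,B5} = {B0,B1}; idom=B1
  B9: preds {B7,B8}: {B0,B1,B7} ∩ {B0,B1,B8} = {B0,B1}; idom=B1

DF walk-up:
  B1←B0: walk · to B0
  B1←B6: walk B6→B4→B1 to B0
  B4←B1: walk · to B1
  B4←B3: walk B3 to B1
  B6←B4: walk · to B4
  B6←B5: walk B5 to B4
  B7←B2: walk B2 to B1
  B7←B5: walk B5→B4 to B1
  B7←B6: walk B6→B4 to B1
  B8←B3: walk B3 to B1
  B8←B5: walk B5→B4 to B1
  B9←B7: walk B7 to B1
  B9←B8: walk B8 to B1
  B0: DF=∅
  B1: DF={B1}
  B2: DF={B7}
  B3: DF={B4,B8}
  B4: DF={B1,B7,B8}
  B5: DF={B6,B7,B8}
  B6: DF={B1,B7}
  B7: DF={B9}
  B8: DF={B9}
  B9: DF=∅

φ for m: defs {B1,B2,B5,B7}
  DF⁺ = {B1,B6,B7,B8,B9}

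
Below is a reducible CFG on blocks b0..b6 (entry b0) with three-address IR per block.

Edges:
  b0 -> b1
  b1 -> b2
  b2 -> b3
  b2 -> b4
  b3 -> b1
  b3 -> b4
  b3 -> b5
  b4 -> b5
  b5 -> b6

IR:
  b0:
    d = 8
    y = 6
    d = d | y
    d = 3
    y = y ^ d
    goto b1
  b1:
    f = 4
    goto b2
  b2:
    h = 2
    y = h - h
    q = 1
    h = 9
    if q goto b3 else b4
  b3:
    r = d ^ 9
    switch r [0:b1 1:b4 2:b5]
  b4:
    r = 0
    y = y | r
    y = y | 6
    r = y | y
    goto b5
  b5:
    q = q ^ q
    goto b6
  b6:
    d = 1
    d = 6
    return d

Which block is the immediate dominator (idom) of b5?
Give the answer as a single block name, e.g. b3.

idom tree: b1←b0 b2←b1 b3←b2 b4←b2 b5←b2 b6←b5
Dom at joins:
  b1: preds {b0,b3}: {b0} ∩ {b0,b1,b2,b3} = {b0}; idom=b0
  b4: preds {b2,b3}: {b0,b1,b2} ∩ {b0,b1,b2,b3} = {b0,b1,b2}; idom=b2
  b5: preds {b3,b4}: {b0,b1,b2,b3} ∩ {b0,b1,b2,b4} = {b0,b1,b2}; idom=b2

idom(b5) = b2

Answer: b2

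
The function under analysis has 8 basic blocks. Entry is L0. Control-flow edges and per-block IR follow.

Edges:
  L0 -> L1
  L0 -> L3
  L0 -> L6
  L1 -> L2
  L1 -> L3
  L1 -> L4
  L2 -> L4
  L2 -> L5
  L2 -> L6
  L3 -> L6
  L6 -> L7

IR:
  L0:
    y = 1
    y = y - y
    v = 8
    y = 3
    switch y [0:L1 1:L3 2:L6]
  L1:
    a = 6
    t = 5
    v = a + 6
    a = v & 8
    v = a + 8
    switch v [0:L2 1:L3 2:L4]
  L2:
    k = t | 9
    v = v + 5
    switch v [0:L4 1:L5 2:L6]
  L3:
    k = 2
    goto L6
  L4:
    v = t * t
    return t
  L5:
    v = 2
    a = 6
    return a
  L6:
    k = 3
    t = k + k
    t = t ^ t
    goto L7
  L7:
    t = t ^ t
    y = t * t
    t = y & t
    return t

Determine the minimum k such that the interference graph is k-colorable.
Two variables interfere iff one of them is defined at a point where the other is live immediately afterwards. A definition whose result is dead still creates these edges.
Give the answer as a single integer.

Per-block:
  L0 def {v,y} use ∅
  L1 def {a,t,v} use ∅
  L2 def {k,v} use {t,v}
  L3 def {k} use ∅
  L4 def {v} use {t}
  L5 def {a,v} use ∅
  L6 def {k,t} use ∅
  L7 def {t,y} use {t}

Backward fixpoint:
  live L0: ∅→∅
  live L1: ∅→{t,v}
  live L2: {t,v}→{t}
  live L3: ∅→∅
  live L4: {t}→∅
  live L5: ∅→∅
  live L6: ∅→{t}
  live L7: {t}→∅

Interference:
  a↔{t}
  k↔{t,v}
  t↔{a,k,v,y}
  v↔{k,t}
  y↔{t}

Registers:
  {k,t,v} pairwise interfere (3-clique) ⇒ χ ≥ 3
  3-colouring: c0={t}  c1={a,k,y}  c2={v}
  χ = 3

Answer: 3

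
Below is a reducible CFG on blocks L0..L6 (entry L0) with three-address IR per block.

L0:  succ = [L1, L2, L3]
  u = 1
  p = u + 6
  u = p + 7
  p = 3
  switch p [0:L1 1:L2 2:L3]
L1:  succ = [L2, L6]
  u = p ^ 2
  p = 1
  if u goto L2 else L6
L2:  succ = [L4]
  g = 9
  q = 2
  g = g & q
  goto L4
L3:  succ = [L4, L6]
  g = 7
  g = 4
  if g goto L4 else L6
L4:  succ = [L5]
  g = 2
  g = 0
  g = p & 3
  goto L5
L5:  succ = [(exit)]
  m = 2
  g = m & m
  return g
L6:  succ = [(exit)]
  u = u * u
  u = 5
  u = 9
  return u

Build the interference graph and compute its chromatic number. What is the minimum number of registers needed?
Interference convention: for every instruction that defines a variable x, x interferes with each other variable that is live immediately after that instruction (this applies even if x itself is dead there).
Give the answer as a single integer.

Answer: 3

Working:
def/use:
  L0: {p,u} / ∅
  L1: {p,u} / {p}
  L2: {g,q} / ∅
  L3: {g} / ∅
  L4: {g} / {p}
  L5: {g,m} / ∅
  L6: {u} / {u}

Backward fixpoint:
  live L0: ∅→{p,u}
  live L1: {p}→{p,u}
  live L2: {p}→{p}
  live L3: {p,u}→{p,u}
  live L4: {p}→∅
  live L5: ∅→∅
  live L6: {u}→∅

Conflict graph:
  g — {p,q,u}
  m — ∅
  p — {g,q,u}
  q — {g,p}
  u — {g,p}

Registers:
  clique {g,p,q} ⇒ need ≥ 3
  3-colouring: c0={g,m}  c1={p}  c2={q,u}
  χ = 3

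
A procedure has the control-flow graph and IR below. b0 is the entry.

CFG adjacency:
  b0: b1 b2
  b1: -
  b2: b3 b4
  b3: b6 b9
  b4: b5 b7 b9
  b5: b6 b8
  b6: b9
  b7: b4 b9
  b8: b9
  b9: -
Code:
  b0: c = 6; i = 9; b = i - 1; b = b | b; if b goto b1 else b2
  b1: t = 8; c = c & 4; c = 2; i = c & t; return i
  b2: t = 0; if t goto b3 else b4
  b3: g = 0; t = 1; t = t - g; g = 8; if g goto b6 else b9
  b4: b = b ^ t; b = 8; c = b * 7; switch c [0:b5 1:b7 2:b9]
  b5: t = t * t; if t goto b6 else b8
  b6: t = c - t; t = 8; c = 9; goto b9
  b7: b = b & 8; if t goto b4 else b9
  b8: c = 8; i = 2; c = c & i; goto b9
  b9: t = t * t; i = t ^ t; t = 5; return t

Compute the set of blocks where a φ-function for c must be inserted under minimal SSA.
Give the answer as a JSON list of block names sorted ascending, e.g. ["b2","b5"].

idom tree: b1←b0 b2←b0 b3←b2 b4←b2 b5←b4 b6←b2 b7←b4 b8←b5 b9←b2
Join-block Dom:
  b4: preds {b2,b7}: {b0,b2} ∩ {b0,b2,b4,b7} = {b0,b2}; idom=b2
  b6: preds {b3,b5}: {b0,b2,b3} ∩ {b0,b2,b4,b5} = {b0,b2}; idom=b2
  b9: preds {b3,b4,b6,b7,b8}: {b0,b2,b3} ∩ {b0,b2,b4} ∩ {b0,b2,b6} ∩ {b0,b2,b4,b7} ∩ {b0,b2,b4,b5,b8} = {b0,b2}; idom=b2

Frontier:
  join b4 pred b2: · stop@b2
  join b4 pred b7: b7→b4 stop@b2
  join b6 pred b3: b3 stop@b2
  join b6 pred b5: b5→b4 stop@b2
  join b9 pred b3: b3 stop@b2
  join b9 pred b4: b4 stop@b2
  join b9 pred b6: b6 stop@b2
  join b9 pred b7: b7→b4 stop@b2
  join b9 pred b8: b8→b5→b4 stop@b2
  DF(b0)=∅
  DF(b1)=∅
  DF(b2)=∅
  DF(b3)={b6,b9}
  DF(b4)={b4,b6,b9}
  DF(b5)={b6,b9}
  DF(b6)={b9}
  DF(b7)={b4,b9}
  DF(b8)={b9}
  DF(b9)=∅

φ for c: defs {b0,b1,b4,b6,b8}
  DF⁺ = {b4,b6,b9}

Answer: ["b4", "b6", "b9"]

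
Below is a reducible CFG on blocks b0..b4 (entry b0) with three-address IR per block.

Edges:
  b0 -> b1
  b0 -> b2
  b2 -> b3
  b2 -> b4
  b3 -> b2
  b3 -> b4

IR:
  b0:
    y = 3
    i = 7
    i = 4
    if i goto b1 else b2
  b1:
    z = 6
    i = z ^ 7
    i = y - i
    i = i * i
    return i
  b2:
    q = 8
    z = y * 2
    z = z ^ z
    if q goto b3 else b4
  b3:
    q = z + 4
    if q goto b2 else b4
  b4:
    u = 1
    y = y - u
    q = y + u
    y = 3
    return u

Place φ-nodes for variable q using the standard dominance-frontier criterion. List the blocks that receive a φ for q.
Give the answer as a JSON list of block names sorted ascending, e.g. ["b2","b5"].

Answer: ["b2", "b4"]

Analysis:
idom tree: b1←b0 b2←b0 b3←b2 b4←b2
Join-block Dom:
  b2: preds {b0,b3}: {b0} ∩ {b0,b2,b3} = {b0}; idom=b0
  b4: preds {b2,b3}: {b0,b2} ∩ {b0,b2,b3} = {b0,b2}; idom=b2

Frontier:
  join b2 pred b0: · stop@b0
  join b2 pred b3: b3→b2 stop@b0
  join b4 pred b2: · stop@b2
  join b4 pred b3: b3 stop@b2
  b0: DF=∅
  b1: DF=∅
  b2: DF={b2}
  b3: DF={b2,b4}
  b4: DF=∅

φ for q: defs {b2,b3,b4}
  DF⁺ = {b2,b4}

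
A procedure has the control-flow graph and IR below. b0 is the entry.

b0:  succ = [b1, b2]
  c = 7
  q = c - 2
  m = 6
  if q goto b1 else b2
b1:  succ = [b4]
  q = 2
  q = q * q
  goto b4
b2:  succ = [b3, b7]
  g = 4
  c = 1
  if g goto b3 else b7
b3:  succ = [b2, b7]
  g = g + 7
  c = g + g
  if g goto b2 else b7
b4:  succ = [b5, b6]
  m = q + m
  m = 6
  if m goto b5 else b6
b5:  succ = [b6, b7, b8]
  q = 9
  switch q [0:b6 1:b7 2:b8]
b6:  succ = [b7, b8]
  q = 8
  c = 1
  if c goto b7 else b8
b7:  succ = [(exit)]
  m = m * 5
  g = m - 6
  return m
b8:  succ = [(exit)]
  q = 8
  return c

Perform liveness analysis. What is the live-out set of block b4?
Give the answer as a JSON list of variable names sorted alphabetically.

def/use:
  b0: {c,m,q} / ∅
  b1: {q} / ∅
  b2: {c,g} / ∅
  b3: {c,g} / {g}
  b4: {m} / {m,q}
  b5: {q} / ∅
  b6: {c,q} / ∅
  b7: {g,m} / {m}
  b8: {q} / {c}

Liveness:
  b0: in=∅ out={c,m}
  b1: in={c,m} out={c,m,q}
  b2: in={m} out={g,m}
  b3: in={g,m} out={m}
  b4: in={c,m,q} out={c,m}
  b5: in={c,m} out={c,m}
  b6: in={m} out={c,m}
  b7: in={m} out=∅
  b8: in={c} out=∅

live-out(b4) = ["c", "m"]

Answer: ["c", "m"]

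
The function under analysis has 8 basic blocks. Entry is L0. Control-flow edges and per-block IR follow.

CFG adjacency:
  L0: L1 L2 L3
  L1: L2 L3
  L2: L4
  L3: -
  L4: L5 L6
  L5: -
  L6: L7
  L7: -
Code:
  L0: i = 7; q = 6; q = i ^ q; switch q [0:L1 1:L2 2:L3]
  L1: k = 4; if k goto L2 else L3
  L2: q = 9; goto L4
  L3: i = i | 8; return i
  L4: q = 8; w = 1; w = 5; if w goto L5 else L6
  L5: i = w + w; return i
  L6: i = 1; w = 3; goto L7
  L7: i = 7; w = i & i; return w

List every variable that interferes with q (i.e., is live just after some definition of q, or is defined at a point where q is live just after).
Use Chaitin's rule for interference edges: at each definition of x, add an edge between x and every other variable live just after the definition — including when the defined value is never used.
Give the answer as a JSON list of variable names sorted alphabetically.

Answer: ["i"]

Analysis:
def/use:
  L0: {i,q} / ∅
  L1: {k} / ∅
  L2: {q} / ∅
  L3: {i} / {i}
  L4: {q,w} / ∅
  L5: {i} / {w}
  L6: {i,w} / ∅
  L7: {i,w} / ∅

Liveness:
  live L0: ∅→{i}
  live L1: {i}→{i}
  live L2: ∅→∅
  live L3: {i}→∅
  live L4: ∅→{w}
  live L5: {w}→∅
  live L6: ∅→∅
  live L7: ∅→∅

Interfere edges:
  i↔{k,q}
  k↔{i}
  q↔{i}
  w↔∅

N(q) = ["i"]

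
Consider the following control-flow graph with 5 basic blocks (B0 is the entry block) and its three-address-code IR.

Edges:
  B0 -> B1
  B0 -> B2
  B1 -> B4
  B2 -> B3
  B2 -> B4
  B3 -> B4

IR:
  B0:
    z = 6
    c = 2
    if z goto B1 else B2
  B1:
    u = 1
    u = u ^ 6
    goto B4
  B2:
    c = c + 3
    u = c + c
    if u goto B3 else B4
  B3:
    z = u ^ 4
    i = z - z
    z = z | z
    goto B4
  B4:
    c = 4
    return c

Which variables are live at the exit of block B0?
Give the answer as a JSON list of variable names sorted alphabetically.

Block summaries:
  B0: {c,z} / ∅
  B1: {u} / ∅
  B2: {c,u} / {c}
  B3: {i,z} / {u}
  B4: {c} / ∅

Live sets:
  B0 li=∅ lo={c}
  B1 li=∅ lo=∅
  B2 li={c} lo={u}
  B3 li={u} lo=∅
  B4 li=∅ lo=∅

live-out(B0) = ["c"]

Answer: ["c"]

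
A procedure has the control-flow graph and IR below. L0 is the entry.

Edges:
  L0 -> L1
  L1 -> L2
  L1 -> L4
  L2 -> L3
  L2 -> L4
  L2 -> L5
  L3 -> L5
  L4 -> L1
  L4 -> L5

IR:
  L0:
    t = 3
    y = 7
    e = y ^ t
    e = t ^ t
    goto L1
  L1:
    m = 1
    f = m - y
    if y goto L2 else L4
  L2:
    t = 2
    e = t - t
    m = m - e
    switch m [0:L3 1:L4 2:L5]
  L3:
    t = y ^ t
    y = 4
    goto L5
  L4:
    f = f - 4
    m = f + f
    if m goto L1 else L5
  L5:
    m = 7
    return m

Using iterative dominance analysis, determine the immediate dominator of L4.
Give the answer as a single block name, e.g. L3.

idom tree: L1←L0 L2←L1 L3←L2 L4←L1 L5←L1
Dom at joins:
  L1: preds {L0,L4}: {L0} ∩ {L0,L1,L4} = {L0}; idom=L0
  L4: preds {L1,L2}: {L0,L1} ∩ {L0,L1,L2} = {L0,L1}; idom=L1
  L5: preds {L2,L3,L4}: {L0,L1,L2} ∩ {L0,L1,L2,L3} ∩ {L0,L1,L4} = {L0,L1}; idom=L1

idom(L4) = L1

Answer: L1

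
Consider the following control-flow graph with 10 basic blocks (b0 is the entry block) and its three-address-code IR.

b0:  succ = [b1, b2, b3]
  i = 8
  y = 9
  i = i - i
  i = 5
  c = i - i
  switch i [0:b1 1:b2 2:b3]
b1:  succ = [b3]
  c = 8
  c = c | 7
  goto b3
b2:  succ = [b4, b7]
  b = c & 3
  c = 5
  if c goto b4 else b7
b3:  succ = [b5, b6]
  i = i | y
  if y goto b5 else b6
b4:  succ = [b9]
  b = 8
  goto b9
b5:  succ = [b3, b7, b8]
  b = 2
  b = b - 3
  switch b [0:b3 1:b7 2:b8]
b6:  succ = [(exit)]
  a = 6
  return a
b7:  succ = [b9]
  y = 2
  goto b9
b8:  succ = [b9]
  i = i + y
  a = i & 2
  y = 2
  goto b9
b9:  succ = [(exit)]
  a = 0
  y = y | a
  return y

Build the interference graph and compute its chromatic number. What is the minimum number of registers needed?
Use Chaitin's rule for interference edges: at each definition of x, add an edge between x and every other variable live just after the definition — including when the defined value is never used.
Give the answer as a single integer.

Per-block:
  b0: def={c,i,y} ue=∅
  b1: def={c} ue=∅
  b2: def={b,c} ue={c}
  b3: def={i} ue={i,y}
  b4: def={b} ue=∅
  b5: def={b} ue=∅
  b6: def={a} ue=∅
  b7: def={y} ue=∅
  b8: def={a,i,y} ue={i,y}
  b9: def={a,y} ue={y}

Backward fixpoint:
  live b0: ∅→{c,i,y}
  live b1: {i,y}→{i,y}
  live b2: {c,y}→{y}
  live b3: {i,y}→{i,y}
  live b4: {y}→{y}
  live b5: {i,y}→{i,y}
  live b6: ∅→∅
  live b7: ∅→{y}
  live b8: {i,y}→{y}
  live b9: {y}→∅

Conflict graph:
  a↔{y}
  b↔{i,y}
  c↔{i,y}
  i↔{b,c,y}
  y↔{a,b,c,i}

Colouring:
  lower bound: {b,i,y} mutually conflict ⇒ χ ≥ 3
  assign a→c1 b→c2 c→c2 i→c1 y→c0 — no edge inside a register ⇒ χ ≤ 3
  χ = 3

Answer: 3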